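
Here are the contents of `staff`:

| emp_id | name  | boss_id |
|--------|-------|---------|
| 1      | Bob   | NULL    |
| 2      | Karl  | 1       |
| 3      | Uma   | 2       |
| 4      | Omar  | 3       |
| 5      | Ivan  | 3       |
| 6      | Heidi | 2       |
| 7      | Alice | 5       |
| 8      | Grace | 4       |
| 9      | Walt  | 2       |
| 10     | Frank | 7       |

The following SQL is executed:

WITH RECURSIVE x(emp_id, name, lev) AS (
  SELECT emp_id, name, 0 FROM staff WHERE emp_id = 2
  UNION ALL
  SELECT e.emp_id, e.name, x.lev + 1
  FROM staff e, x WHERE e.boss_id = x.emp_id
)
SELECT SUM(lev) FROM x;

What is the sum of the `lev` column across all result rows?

Base: emp_id=2 (Karl) at lev 0.
Iteration 1: rows with boss_id in {2} -> Uma (id 3, lev 1), Heidi (id 6, lev 1), Walt (id 9, lev 1).
Iteration 2: rows with boss_id in {3,6,9} -> Omar (id 4, lev 2), Ivan (id 5, lev 2).
Iteration 3: rows with boss_id in {4,5} -> Alice (id 7, lev 3), Grace (id 8, lev 3).
Iteration 4: rows with boss_id in {7,8} -> Frank (id 10, lev 4).
Iteration 5: no rows with boss_id in {10}; recursion stops.
SUM(lev) = 0 + 1 + 1 + 1 + 2 + 2 + 3 + 3 + 4 = 17.

17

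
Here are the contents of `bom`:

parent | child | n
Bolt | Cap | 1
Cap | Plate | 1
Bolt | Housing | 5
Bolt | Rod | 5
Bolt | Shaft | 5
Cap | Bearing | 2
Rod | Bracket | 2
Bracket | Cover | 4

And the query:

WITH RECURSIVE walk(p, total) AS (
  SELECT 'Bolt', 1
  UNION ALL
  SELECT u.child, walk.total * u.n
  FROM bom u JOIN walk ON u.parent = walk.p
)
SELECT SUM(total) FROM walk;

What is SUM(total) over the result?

70

Base: (Bolt, total=1).
Iteration 1: components of {Bolt} -> Cap = 1*1 = 1, Housing = 1*5 = 5, Rod = 1*5 = 5, Shaft = 1*5 = 5.
Iteration 2: components of {Cap,Housing,Rod,Shaft} -> Bearing = 1*2 = 2, Bracket = 5*2 = 10, Plate = 1*1 = 1.
Iteration 3: components of {Bearing,Bracket,Plate} -> Cover = 10*4 = 40.
Iteration 4: no further components; recursion stops.
SUM(total) = 1 + 1 + 5 + 5 + 5 + 1 + 2 + 10 + 40 = 70.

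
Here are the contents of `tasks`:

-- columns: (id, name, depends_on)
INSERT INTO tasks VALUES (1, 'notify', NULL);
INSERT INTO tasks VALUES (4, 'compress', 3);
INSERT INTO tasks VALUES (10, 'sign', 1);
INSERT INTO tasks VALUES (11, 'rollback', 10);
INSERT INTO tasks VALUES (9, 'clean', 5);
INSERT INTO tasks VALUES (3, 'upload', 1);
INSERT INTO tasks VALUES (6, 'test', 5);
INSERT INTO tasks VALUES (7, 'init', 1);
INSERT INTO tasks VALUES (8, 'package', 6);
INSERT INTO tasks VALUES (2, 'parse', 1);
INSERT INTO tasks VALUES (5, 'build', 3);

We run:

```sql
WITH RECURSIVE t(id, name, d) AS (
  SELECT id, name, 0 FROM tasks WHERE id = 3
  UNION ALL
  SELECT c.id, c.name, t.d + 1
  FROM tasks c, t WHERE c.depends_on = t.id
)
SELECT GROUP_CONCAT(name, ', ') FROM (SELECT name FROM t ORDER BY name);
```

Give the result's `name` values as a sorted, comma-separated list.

build, clean, compress, package, test, upload

Base: id=3 (upload) at d 0.
Iteration 1: rows with depends_on in {3} -> compress (id 4, d 1), build (id 5, d 1).
Iteration 2: rows with depends_on in {4,5} -> test (id 6, d 2), clean (id 9, d 2).
Iteration 3: rows with depends_on in {6,9} -> package (id 8, d 3).
Iteration 4: no rows with depends_on in {8}; recursion stops.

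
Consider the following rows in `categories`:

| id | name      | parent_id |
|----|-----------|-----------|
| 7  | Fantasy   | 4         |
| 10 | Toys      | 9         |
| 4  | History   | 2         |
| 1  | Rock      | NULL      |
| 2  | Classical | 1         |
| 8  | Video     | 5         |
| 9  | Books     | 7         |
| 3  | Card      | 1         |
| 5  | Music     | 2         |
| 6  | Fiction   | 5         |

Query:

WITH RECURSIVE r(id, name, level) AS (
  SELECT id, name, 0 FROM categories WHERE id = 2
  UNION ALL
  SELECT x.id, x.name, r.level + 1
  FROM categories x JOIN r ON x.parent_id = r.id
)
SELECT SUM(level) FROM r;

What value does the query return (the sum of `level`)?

Base: id=2 (Classical) at level 0.
Iteration 1: rows with parent_id in {2} -> History (id 4, level 1), Music (id 5, level 1).
Iteration 2: rows with parent_id in {4,5} -> Fiction (id 6, level 2), Fantasy (id 7, level 2), Video (id 8, level 2).
Iteration 3: rows with parent_id in {6,7,8} -> Books (id 9, level 3).
Iteration 4: rows with parent_id in {9} -> Toys (id 10, level 4).
Iteration 5: no rows with parent_id in {10}; recursion stops.
SUM(level) = 0 + 1 + 1 + 2 + 2 + 2 + 3 + 4 = 15.

15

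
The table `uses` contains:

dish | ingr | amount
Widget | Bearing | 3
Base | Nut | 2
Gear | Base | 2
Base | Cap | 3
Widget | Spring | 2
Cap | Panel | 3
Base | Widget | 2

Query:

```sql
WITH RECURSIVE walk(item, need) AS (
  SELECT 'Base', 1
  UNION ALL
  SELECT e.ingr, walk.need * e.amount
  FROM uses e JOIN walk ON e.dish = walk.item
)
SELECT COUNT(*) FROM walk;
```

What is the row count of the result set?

7

Base: (Base, need=1).
Iteration 1: components of {Base} -> Cap = 1*3 = 3, Nut = 1*2 = 2, Widget = 1*2 = 2.
Iteration 2: components of {Cap,Nut,Widget} -> Bearing = 2*3 = 6, Panel = 3*3 = 9, Spring = 2*2 = 4.
Iteration 3: no further components; recursion stops.
Total rows emitted: 7.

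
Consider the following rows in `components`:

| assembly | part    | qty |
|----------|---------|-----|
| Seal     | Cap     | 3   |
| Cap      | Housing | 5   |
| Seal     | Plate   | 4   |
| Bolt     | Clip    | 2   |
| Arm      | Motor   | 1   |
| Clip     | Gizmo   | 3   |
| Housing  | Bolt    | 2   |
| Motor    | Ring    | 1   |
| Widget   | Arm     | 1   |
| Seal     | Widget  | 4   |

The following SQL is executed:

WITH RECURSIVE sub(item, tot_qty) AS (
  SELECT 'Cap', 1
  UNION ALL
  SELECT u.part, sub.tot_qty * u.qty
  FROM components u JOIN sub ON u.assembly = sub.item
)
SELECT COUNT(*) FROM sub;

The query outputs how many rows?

Base: (Cap, tot_qty=1).
Iteration 1: components of {Cap} -> Housing = 1*5 = 5.
Iteration 2: components of {Housing} -> Bolt = 5*2 = 10.
Iteration 3: components of {Bolt} -> Clip = 10*2 = 20.
Iteration 4: components of {Clip} -> Gizmo = 20*3 = 60.
Iteration 5: no further components; recursion stops.
Total rows emitted: 5.

5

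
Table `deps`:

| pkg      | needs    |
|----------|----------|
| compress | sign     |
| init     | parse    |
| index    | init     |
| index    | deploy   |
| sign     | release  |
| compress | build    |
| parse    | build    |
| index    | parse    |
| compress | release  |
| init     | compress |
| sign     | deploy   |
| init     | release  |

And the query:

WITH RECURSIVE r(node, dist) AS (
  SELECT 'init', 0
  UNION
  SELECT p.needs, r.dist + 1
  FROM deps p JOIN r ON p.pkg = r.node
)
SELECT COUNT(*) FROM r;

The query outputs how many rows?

9

Base: (init, dist=0).
Iteration 1: edges from {init} -> (compress, dist=1), (parse, dist=1), (release, dist=1).
Iteration 2: edges from {compress,parse,release} -> (build, dist=2), (release, dist=2), (sign, dist=2). [UNION drops 1 duplicate row(s)]
Iteration 3: edges from {build,release,sign} -> (deploy, dist=3), (release, dist=3).
Iteration 4: no outgoing edges from {deploy,release}; recursion stops.
Total rows emitted: 9.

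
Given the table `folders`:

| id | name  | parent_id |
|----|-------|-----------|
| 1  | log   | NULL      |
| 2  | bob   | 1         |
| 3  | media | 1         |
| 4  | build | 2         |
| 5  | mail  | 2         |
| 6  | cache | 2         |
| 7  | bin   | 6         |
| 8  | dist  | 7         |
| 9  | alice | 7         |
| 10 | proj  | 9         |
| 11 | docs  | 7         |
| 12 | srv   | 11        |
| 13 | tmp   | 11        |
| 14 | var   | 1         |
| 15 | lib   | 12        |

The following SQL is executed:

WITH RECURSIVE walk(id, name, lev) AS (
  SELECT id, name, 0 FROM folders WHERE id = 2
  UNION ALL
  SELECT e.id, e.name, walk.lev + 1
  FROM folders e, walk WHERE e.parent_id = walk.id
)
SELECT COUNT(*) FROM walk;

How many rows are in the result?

12

Base: id=2 (bob) at lev 0.
Iteration 1: rows with parent_id in {2} -> build (id 4, lev 1), mail (id 5, lev 1), cache (id 6, lev 1).
Iteration 2: rows with parent_id in {4,5,6} -> bin (id 7, lev 2).
Iteration 3: rows with parent_id in {7} -> dist (id 8, lev 3), alice (id 9, lev 3), docs (id 11, lev 3).
Iteration 4: rows with parent_id in {8,9,11} -> proj (id 10, lev 4), srv (id 12, lev 4), tmp (id 13, lev 4).
Iteration 5: rows with parent_id in {10,12,13} -> lib (id 15, lev 5).
Iteration 6: no rows with parent_id in {15}; recursion stops.
Total rows emitted: 12.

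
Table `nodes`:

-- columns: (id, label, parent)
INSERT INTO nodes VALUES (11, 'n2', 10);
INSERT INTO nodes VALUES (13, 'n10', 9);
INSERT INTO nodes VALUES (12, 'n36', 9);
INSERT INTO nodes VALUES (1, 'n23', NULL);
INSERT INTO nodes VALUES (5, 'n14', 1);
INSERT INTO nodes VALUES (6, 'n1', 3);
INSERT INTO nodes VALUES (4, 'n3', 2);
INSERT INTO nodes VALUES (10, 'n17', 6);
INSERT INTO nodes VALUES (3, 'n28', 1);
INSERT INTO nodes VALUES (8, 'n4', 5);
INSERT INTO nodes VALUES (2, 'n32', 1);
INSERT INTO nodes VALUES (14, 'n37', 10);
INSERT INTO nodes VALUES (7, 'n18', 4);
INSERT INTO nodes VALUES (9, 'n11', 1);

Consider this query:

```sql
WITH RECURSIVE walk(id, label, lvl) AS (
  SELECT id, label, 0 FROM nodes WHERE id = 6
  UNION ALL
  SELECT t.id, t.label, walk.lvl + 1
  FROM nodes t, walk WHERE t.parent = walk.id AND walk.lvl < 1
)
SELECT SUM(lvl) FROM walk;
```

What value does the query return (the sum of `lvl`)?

1

Base: id=6 (n1) at lvl 0.
Iteration 1: rows with parent in {6} -> n17 (id 10, lvl 1).
Iteration 2: lvl < 1 fails for all current rows; recursion stops.
SUM(lvl) = 0 + 1 = 1.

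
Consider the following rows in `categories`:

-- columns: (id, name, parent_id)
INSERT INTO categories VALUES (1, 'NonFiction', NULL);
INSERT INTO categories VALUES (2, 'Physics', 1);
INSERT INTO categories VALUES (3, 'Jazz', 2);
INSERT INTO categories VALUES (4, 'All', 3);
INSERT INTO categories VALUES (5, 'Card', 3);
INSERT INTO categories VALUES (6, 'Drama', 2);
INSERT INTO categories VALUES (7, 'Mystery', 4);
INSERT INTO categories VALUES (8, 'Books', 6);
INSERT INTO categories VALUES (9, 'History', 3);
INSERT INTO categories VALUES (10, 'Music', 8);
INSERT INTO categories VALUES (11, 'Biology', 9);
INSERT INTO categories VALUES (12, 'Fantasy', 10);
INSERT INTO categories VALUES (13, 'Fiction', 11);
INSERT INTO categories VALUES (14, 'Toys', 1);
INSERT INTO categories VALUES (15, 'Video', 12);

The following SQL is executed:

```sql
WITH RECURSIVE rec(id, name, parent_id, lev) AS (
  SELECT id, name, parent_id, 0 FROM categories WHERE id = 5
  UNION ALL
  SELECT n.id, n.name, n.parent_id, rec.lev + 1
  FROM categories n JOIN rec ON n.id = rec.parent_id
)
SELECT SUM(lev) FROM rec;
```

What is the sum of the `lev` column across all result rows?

6

Base: id=5 (Card), parent_id=3, lev 0.
Iteration 1: join on id=3 -> Jazz (id 3, parent_id=2, lev 1).
Iteration 2: join on id=2 -> Physics (id 2, parent_id=1, lev 2).
Iteration 3: join on id=1 -> NonFiction (id 1, parent_id=NULL, lev 3).
Iteration 4: parent_id is NULL; no match; recursion stops.
SUM(lev) = 0 + 1 + 2 + 3 = 6.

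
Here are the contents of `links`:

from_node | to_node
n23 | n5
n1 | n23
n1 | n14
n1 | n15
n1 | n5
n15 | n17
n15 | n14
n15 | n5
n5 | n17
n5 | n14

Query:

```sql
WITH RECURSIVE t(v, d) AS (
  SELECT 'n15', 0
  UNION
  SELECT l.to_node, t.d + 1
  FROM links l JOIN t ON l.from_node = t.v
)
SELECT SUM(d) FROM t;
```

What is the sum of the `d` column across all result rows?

Base: (n15, d=0).
Iteration 1: edges from {n15} -> (n14, d=1), (n17, d=1), (n5, d=1).
Iteration 2: edges from {n14,n17,n5} -> (n14, d=2), (n17, d=2).
Iteration 3: no outgoing edges from {n14,n17}; recursion stops.
SUM(d) = 0 + 1 + 1 + 1 + 2 + 2 = 7.

7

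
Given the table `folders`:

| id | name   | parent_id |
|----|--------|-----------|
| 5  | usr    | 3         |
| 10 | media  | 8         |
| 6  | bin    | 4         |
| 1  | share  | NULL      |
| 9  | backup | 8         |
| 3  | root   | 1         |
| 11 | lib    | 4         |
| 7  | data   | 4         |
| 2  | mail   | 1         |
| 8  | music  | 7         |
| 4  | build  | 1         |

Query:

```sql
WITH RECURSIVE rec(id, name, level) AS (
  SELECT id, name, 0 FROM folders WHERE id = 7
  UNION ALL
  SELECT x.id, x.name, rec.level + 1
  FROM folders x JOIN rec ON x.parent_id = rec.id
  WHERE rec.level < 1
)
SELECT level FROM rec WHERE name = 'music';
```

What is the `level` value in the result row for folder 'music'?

Base: id=7 (data) at level 0.
Iteration 1: rows with parent_id in {7} -> music (id 8, level 1).
Iteration 2: level < 1 fails for all current rows; recursion stops.

1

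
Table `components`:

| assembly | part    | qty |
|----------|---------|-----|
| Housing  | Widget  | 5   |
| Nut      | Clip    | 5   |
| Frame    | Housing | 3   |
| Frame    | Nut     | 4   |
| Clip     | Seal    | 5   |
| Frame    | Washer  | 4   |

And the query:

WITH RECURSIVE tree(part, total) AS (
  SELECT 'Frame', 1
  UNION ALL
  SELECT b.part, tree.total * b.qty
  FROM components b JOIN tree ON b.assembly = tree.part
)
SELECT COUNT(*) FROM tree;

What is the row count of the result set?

Base: (Frame, total=1).
Iteration 1: components of {Frame} -> Housing = 1*3 = 3, Nut = 1*4 = 4, Washer = 1*4 = 4.
Iteration 2: components of {Housing,Nut,Washer} -> Clip = 4*5 = 20, Widget = 3*5 = 15.
Iteration 3: components of {Clip,Widget} -> Seal = 20*5 = 100.
Iteration 4: no further components; recursion stops.
Total rows emitted: 7.

7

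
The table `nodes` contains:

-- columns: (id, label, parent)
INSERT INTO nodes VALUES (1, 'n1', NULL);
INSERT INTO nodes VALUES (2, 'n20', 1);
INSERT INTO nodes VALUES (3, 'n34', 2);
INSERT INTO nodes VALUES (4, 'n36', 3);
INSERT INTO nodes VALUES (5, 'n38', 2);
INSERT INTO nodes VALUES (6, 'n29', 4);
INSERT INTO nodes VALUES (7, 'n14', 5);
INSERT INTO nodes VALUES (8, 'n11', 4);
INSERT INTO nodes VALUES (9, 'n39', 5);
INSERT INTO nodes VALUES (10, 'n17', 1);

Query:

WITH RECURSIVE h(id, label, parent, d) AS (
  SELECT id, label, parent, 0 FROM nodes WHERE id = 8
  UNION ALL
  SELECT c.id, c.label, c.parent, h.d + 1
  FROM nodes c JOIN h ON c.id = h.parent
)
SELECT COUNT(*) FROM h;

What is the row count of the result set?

5

Base: id=8 (n11), parent=4, d 0.
Iteration 1: join on id=4 -> n36 (id 4, parent=3, d 1).
Iteration 2: join on id=3 -> n34 (id 3, parent=2, d 2).
Iteration 3: join on id=2 -> n20 (id 2, parent=1, d 3).
Iteration 4: join on id=1 -> n1 (id 1, parent=NULL, d 4).
Iteration 5: parent is NULL; no match; recursion stops.
Total rows emitted: 5.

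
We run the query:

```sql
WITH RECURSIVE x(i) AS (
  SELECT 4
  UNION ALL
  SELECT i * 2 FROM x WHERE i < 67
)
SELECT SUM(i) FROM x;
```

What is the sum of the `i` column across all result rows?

Base: i=4.
Iteration 1: 4 < 67 holds -> i = 4 * 2 = 8.
Iteration 2: 8 < 67 holds -> i = 8 * 2 = 16.
Iteration 3: 16 < 67 holds -> i = 16 * 2 = 32.
Iteration 4: 32 < 67 holds -> i = 32 * 2 = 64.
Iteration 5: 64 < 67 holds -> i = 64 * 2 = 128.
Iteration 6: 128 < 67 fails; recursion stops.
SUM(i) = 4 + 8 + 16 + 32 + 64 + 128 = 252.

252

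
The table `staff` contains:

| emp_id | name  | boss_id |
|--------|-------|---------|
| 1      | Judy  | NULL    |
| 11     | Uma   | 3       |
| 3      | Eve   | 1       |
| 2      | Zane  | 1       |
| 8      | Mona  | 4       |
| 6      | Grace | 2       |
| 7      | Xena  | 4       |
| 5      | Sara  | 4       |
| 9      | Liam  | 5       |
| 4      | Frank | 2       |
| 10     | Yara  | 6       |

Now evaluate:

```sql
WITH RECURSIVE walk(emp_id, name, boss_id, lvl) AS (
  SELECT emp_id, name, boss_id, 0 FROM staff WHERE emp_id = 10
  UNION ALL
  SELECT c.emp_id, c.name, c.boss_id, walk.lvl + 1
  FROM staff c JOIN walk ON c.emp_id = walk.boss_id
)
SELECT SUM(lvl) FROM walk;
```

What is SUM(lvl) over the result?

6

Base: emp_id=10 (Yara), boss_id=6, lvl 0.
Iteration 1: join on emp_id=6 -> Grace (id 6, boss_id=2, lvl 1).
Iteration 2: join on emp_id=2 -> Zane (id 2, boss_id=1, lvl 2).
Iteration 3: join on emp_id=1 -> Judy (id 1, boss_id=NULL, lvl 3).
Iteration 4: boss_id is NULL; no match; recursion stops.
SUM(lvl) = 0 + 1 + 2 + 3 = 6.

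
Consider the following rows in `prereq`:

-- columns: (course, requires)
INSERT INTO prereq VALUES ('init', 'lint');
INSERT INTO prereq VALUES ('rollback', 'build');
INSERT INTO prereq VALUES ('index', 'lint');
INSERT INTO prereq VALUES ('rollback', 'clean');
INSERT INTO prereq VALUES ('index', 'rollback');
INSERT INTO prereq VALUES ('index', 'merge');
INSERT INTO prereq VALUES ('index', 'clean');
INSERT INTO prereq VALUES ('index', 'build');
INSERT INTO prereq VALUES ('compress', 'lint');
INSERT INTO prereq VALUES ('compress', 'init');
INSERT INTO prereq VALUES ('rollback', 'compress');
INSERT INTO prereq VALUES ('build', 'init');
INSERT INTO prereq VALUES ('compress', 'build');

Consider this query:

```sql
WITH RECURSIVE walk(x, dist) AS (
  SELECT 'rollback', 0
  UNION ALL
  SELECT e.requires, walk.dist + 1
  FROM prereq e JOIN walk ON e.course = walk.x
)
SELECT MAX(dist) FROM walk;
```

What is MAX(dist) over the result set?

4

Base: (rollback, dist=0).
Iteration 1: edges from {rollback} -> (build, dist=1), (clean, dist=1), (compress, dist=1).
Iteration 2: edges from {build,clean,compress} -> (build, dist=2), (init, dist=2) x2, (lint, dist=2). [UNION ALL keeps all 4 new rows, including repeats]
Iteration 3: edges from {build,init,lint} -> (init, dist=3), (lint, dist=3) x2. [UNION ALL keeps all 3 new rows, including repeats]
Iteration 4: edges from {init,lint} -> (lint, dist=4).
Iteration 5: no outgoing edges from {lint}; recursion stops.
dist values: 0, 1, 1, 1, 2, 2, 2, 2, 3, 3, 3, 4; the maximum is 4.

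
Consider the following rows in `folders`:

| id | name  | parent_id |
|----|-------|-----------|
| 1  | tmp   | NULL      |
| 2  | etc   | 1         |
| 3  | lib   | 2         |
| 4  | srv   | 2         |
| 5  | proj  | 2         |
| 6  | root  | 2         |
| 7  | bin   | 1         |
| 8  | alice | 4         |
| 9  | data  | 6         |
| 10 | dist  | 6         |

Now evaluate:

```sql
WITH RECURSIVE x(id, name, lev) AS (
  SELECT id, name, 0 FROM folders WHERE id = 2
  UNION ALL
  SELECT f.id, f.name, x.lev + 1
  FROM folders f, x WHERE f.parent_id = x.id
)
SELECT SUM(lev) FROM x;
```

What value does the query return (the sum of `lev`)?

Base: id=2 (etc) at lev 0.
Iteration 1: rows with parent_id in {2} -> lib (id 3, lev 1), srv (id 4, lev 1), proj (id 5, lev 1), root (id 6, lev 1).
Iteration 2: rows with parent_id in {3,4,5,6} -> alice (id 8, lev 2), data (id 9, lev 2), dist (id 10, lev 2).
Iteration 3: no rows with parent_id in {8,9,10}; recursion stops.
SUM(lev) = 0 + 1 + 1 + 1 + 1 + 2 + 2 + 2 = 10.

10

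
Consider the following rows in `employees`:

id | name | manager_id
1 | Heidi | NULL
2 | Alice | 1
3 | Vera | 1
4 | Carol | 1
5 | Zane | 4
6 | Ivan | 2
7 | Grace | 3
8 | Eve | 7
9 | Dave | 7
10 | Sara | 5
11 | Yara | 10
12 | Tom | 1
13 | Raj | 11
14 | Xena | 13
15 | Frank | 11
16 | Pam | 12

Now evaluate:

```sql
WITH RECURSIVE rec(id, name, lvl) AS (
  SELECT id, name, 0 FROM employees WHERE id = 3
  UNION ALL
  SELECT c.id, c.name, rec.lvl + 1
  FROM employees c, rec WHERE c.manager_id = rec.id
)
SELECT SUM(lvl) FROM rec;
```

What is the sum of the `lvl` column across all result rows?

5

Base: id=3 (Vera) at lvl 0.
Iteration 1: rows with manager_id in {3} -> Grace (id 7, lvl 1).
Iteration 2: rows with manager_id in {7} -> Eve (id 8, lvl 2), Dave (id 9, lvl 2).
Iteration 3: no rows with manager_id in {8,9}; recursion stops.
SUM(lvl) = 0 + 1 + 2 + 2 = 5.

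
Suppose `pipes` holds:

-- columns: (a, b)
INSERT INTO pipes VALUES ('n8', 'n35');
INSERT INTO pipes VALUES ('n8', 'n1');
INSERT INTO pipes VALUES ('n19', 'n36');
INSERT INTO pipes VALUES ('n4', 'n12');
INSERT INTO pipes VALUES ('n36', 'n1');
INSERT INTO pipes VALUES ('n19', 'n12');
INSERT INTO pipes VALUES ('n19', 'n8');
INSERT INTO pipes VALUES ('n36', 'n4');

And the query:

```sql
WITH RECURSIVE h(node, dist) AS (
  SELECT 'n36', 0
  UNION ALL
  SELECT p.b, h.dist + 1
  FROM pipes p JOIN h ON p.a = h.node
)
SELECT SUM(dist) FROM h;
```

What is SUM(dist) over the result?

Base: (n36, dist=0).
Iteration 1: edges from {n36} -> (n1, dist=1), (n4, dist=1).
Iteration 2: edges from {n1,n4} -> (n12, dist=2).
Iteration 3: no outgoing edges from {n12}; recursion stops.
SUM(dist) = 0 + 1 + 1 + 2 = 4.

4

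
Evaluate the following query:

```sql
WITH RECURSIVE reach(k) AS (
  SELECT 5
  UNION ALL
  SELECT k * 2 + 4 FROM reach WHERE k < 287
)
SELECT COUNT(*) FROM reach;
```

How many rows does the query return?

Base: k=5.
Iteration 1: 5 < 287 holds -> k = 5 * 2 + 4 = 14.
Iteration 2: 14 < 287 holds -> k = 14 * 2 + 4 = 32.
Iteration 3: 32 < 287 holds -> k = 32 * 2 + 4 = 68.
Iteration 4: 68 < 287 holds -> k = 68 * 2 + 4 = 140.
Iteration 5: 140 < 287 holds -> k = 140 * 2 + 4 = 284.
Iteration 6: 284 < 287 holds -> k = 284 * 2 + 4 = 572.
Iteration 7: 572 < 287 fails; recursion stops.
Total rows emitted: 7.

7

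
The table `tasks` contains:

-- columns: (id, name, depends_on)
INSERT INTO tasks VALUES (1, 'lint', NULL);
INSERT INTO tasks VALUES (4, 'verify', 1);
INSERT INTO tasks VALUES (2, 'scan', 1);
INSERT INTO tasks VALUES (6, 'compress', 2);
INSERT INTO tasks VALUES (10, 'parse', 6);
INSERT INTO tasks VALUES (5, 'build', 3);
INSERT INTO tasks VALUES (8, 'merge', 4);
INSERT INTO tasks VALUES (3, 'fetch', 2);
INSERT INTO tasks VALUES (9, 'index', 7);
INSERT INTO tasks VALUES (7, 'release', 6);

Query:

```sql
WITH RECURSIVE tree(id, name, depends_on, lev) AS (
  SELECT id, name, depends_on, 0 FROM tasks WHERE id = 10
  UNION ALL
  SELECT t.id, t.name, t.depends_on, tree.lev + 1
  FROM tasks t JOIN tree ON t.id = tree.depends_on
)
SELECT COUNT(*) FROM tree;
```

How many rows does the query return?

Base: id=10 (parse), depends_on=6, lev 0.
Iteration 1: join on id=6 -> compress (id 6, depends_on=2, lev 1).
Iteration 2: join on id=2 -> scan (id 2, depends_on=1, lev 2).
Iteration 3: join on id=1 -> lint (id 1, depends_on=NULL, lev 3).
Iteration 4: depends_on is NULL; no match; recursion stops.
Total rows emitted: 4.

4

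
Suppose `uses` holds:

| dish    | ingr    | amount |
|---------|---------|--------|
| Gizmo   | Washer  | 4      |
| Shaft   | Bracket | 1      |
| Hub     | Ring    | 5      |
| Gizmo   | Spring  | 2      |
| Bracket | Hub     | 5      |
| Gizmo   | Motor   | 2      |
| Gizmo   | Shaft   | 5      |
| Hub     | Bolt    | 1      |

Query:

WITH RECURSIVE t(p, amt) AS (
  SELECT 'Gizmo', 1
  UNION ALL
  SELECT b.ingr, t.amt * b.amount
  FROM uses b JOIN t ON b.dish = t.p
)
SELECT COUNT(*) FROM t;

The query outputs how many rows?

Base: (Gizmo, amt=1).
Iteration 1: components of {Gizmo} -> Motor = 1*2 = 2, Shaft = 1*5 = 5, Spring = 1*2 = 2, Washer = 1*4 = 4.
Iteration 2: components of {Motor,Shaft,Spring,Washer} -> Bracket = 5*1 = 5.
Iteration 3: components of {Bracket} -> Hub = 5*5 = 25.
Iteration 4: components of {Hub} -> Bolt = 25*1 = 25, Ring = 25*5 = 125.
Iteration 5: no further components; recursion stops.
Total rows emitted: 9.

9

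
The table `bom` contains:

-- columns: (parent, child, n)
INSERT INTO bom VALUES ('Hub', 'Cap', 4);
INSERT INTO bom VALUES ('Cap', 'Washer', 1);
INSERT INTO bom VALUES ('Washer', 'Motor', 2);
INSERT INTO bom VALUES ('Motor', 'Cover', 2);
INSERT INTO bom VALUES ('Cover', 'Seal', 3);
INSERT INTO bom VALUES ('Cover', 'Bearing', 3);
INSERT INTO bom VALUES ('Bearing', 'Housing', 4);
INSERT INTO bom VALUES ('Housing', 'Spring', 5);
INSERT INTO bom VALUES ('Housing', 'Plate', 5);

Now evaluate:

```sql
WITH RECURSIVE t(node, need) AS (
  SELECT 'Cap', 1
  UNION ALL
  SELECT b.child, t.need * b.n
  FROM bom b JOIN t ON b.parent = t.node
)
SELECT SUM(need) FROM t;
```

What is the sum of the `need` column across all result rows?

560

Base: (Cap, need=1).
Iteration 1: components of {Cap} -> Washer = 1*1 = 1.
Iteration 2: components of {Washer} -> Motor = 1*2 = 2.
Iteration 3: components of {Motor} -> Cover = 2*2 = 4.
Iteration 4: components of {Cover} -> Bearing = 4*3 = 12, Seal = 4*3 = 12.
Iteration 5: components of {Bearing,Seal} -> Housing = 12*4 = 48.
Iteration 6: components of {Housing} -> Plate = 48*5 = 240, Spring = 48*5 = 240.
Iteration 7: no further components; recursion stops.
SUM(need) = 1 + 1 + 2 + 4 + 12 + 12 + 48 + 240 + 240 = 560.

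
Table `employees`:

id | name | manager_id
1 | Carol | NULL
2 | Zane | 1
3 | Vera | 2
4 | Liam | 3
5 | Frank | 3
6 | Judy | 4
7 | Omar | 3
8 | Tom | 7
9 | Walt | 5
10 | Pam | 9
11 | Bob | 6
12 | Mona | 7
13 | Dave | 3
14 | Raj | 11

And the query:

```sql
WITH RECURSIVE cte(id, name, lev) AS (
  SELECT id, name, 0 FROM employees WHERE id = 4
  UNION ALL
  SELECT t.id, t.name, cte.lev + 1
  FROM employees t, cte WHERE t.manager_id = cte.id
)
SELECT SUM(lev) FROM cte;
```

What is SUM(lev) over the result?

Base: id=4 (Liam) at lev 0.
Iteration 1: rows with manager_id in {4} -> Judy (id 6, lev 1).
Iteration 2: rows with manager_id in {6} -> Bob (id 11, lev 2).
Iteration 3: rows with manager_id in {11} -> Raj (id 14, lev 3).
Iteration 4: no rows with manager_id in {14}; recursion stops.
SUM(lev) = 0 + 1 + 2 + 3 = 6.

6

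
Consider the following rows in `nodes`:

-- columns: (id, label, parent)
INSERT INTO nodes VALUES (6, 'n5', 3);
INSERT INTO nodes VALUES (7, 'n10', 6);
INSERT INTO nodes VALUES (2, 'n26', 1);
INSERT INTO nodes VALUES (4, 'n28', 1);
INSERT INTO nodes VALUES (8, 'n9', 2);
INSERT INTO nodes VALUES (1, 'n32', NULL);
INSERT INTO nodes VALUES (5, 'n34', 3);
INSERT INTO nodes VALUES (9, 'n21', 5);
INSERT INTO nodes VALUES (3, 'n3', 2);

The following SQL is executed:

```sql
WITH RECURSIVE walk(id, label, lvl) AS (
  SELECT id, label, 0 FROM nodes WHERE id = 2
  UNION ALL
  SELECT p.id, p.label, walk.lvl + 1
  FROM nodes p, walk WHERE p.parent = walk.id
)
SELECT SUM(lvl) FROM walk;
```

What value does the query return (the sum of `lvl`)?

Base: id=2 (n26) at lvl 0.
Iteration 1: rows with parent in {2} -> n3 (id 3, lvl 1), n9 (id 8, lvl 1).
Iteration 2: rows with parent in {3,8} -> n34 (id 5, lvl 2), n5 (id 6, lvl 2).
Iteration 3: rows with parent in {5,6} -> n10 (id 7, lvl 3), n21 (id 9, lvl 3).
Iteration 4: no rows with parent in {7,9}; recursion stops.
SUM(lvl) = 0 + 1 + 1 + 2 + 2 + 3 + 3 = 12.

12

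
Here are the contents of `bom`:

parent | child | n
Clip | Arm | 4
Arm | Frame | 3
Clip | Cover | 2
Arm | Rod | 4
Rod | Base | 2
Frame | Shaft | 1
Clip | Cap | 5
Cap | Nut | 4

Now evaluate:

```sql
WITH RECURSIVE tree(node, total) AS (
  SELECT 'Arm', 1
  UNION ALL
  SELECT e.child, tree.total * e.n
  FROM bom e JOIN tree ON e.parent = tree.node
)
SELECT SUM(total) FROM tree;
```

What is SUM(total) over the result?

Base: (Arm, total=1).
Iteration 1: components of {Arm} -> Frame = 1*3 = 3, Rod = 1*4 = 4.
Iteration 2: components of {Frame,Rod} -> Base = 4*2 = 8, Shaft = 3*1 = 3.
Iteration 3: no further components; recursion stops.
SUM(total) = 1 + 3 + 4 + 3 + 8 = 19.

19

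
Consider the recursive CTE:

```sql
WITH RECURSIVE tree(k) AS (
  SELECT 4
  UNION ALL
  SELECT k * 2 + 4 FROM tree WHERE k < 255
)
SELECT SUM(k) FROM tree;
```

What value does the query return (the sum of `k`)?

988

Base: k=4.
Iteration 1: 4 < 255 holds -> k = 4 * 2 + 4 = 12.
Iteration 2: 12 < 255 holds -> k = 12 * 2 + 4 = 28.
Iteration 3: 28 < 255 holds -> k = 28 * 2 + 4 = 60.
Iteration 4: 60 < 255 holds -> k = 60 * 2 + 4 = 124.
Iteration 5: 124 < 255 holds -> k = 124 * 2 + 4 = 252.
Iteration 6: 252 < 255 holds -> k = 252 * 2 + 4 = 508.
Iteration 7: 508 < 255 fails; recursion stops.
SUM(k) = 4 + 12 + 28 + 60 + 124 + 252 + 508 = 988.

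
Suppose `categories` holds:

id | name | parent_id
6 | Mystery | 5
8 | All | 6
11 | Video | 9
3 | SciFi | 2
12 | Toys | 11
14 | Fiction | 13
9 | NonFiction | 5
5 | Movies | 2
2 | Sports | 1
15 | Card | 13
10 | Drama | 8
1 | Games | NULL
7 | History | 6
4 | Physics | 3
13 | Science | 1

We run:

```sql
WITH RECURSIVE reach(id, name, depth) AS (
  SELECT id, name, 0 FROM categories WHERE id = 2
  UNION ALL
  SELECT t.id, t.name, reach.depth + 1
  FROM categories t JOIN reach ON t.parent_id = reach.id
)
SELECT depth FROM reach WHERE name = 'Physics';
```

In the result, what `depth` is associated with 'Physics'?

2

Base: id=2 (Sports) at depth 0.
Iteration 1: rows with parent_id in {2} -> SciFi (id 3, depth 1), Movies (id 5, depth 1).
Iteration 2: rows with parent_id in {3,5} -> Physics (id 4, depth 2), Mystery (id 6, depth 2), NonFiction (id 9, depth 2).
Iteration 3: rows with parent_id in {4,6,9} -> History (id 7, depth 3), All (id 8, depth 3), Video (id 11, depth 3).
Iteration 4: rows with parent_id in {7,8,11} -> Drama (id 10, depth 4), Toys (id 12, depth 4).
Iteration 5: no rows with parent_id in {10,12}; recursion stops.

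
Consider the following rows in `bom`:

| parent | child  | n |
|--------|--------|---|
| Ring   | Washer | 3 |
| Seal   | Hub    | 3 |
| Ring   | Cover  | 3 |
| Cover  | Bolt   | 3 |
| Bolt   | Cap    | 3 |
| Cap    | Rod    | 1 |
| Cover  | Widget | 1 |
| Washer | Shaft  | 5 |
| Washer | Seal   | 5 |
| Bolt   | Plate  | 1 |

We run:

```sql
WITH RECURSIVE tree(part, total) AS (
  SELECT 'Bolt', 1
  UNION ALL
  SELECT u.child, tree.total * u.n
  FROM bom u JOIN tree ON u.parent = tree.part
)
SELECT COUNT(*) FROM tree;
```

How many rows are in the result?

4

Base: (Bolt, total=1).
Iteration 1: components of {Bolt} -> Cap = 1*3 = 3, Plate = 1*1 = 1.
Iteration 2: components of {Cap,Plate} -> Rod = 3*1 = 3.
Iteration 3: no further components; recursion stops.
Total rows emitted: 4.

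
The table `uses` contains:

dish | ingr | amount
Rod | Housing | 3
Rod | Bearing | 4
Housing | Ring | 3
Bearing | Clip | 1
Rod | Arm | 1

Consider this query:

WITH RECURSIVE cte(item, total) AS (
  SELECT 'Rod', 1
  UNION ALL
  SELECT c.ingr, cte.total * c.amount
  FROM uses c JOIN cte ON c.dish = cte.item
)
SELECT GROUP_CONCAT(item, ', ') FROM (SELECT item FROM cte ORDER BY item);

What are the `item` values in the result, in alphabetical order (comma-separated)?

Base: (Rod, total=1).
Iteration 1: components of {Rod} -> Arm = 1*1 = 1, Bearing = 1*4 = 4, Housing = 1*3 = 3.
Iteration 2: components of {Arm,Bearing,Housing} -> Clip = 4*1 = 4, Ring = 3*3 = 9.
Iteration 3: no further components; recursion stops.

Arm, Bearing, Clip, Housing, Ring, Rod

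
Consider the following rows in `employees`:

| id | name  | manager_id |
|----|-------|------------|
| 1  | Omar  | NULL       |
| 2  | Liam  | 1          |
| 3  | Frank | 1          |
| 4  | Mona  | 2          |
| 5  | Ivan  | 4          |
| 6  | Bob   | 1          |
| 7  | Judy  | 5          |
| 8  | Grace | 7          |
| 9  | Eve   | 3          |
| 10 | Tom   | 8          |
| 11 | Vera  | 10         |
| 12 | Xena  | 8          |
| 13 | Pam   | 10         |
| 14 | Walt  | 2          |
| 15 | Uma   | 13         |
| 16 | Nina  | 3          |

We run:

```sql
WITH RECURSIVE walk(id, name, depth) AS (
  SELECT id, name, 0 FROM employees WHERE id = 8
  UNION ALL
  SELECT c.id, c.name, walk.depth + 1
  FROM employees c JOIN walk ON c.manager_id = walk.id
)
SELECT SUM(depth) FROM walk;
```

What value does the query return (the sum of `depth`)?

9

Base: id=8 (Grace) at depth 0.
Iteration 1: rows with manager_id in {8} -> Tom (id 10, depth 1), Xena (id 12, depth 1).
Iteration 2: rows with manager_id in {10,12} -> Vera (id 11, depth 2), Pam (id 13, depth 2).
Iteration 3: rows with manager_id in {11,13} -> Uma (id 15, depth 3).
Iteration 4: no rows with manager_id in {15}; recursion stops.
SUM(depth) = 0 + 1 + 1 + 2 + 2 + 3 = 9.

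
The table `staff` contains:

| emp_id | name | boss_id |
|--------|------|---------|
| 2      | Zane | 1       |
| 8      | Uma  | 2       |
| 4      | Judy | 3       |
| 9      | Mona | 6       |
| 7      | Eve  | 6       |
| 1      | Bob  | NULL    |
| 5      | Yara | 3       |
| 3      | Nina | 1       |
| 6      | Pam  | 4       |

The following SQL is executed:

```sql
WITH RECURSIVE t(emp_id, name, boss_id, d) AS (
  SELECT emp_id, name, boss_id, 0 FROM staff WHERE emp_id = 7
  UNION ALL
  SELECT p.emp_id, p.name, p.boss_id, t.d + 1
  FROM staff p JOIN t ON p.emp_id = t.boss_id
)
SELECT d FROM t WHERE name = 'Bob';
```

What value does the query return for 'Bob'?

4

Base: emp_id=7 (Eve), boss_id=6, d 0.
Iteration 1: join on emp_id=6 -> Pam (id 6, boss_id=4, d 1).
Iteration 2: join on emp_id=4 -> Judy (id 4, boss_id=3, d 2).
Iteration 3: join on emp_id=3 -> Nina (id 3, boss_id=1, d 3).
Iteration 4: join on emp_id=1 -> Bob (id 1, boss_id=NULL, d 4).
Iteration 5: boss_id is NULL; no match; recursion stops.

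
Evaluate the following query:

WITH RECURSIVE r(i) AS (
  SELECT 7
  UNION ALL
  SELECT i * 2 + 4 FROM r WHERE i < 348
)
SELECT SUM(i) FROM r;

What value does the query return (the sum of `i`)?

Base: i=7.
Iteration 1: 7 < 348 holds -> i = 7 * 2 + 4 = 18.
Iteration 2: 18 < 348 holds -> i = 18 * 2 + 4 = 40.
Iteration 3: 40 < 348 holds -> i = 40 * 2 + 4 = 84.
Iteration 4: 84 < 348 holds -> i = 84 * 2 + 4 = 172.
Iteration 5: 172 < 348 holds -> i = 172 * 2 + 4 = 348.
Iteration 6: 348 < 348 fails; recursion stops.
SUM(i) = 7 + 18 + 40 + 84 + 172 + 348 = 669.

669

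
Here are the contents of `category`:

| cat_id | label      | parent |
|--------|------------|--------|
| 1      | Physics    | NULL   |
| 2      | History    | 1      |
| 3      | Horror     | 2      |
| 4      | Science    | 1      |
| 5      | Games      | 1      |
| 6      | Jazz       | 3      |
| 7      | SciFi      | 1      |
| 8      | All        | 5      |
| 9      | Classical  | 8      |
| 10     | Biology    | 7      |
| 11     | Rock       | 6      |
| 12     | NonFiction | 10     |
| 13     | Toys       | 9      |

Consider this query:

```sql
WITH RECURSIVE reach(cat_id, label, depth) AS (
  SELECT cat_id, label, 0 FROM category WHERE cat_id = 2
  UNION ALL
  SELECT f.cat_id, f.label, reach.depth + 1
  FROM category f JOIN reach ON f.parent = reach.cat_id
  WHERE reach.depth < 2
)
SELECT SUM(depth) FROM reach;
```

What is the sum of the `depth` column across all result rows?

3

Base: cat_id=2 (History) at depth 0.
Iteration 1: rows with parent in {2} -> Horror (id 3, depth 1).
Iteration 2: rows with parent in {3} -> Jazz (id 6, depth 2).
Iteration 3: depth < 2 fails for all current rows; recursion stops.
SUM(depth) = 0 + 1 + 2 = 3.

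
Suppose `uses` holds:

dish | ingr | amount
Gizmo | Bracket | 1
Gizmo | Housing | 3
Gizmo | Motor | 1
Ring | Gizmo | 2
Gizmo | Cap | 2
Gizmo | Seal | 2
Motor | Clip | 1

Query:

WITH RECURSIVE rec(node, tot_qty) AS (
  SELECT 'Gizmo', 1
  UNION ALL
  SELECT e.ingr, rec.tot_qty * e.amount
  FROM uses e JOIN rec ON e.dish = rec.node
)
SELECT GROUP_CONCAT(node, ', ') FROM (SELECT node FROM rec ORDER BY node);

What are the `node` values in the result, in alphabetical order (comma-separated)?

Base: (Gizmo, tot_qty=1).
Iteration 1: components of {Gizmo} -> Bracket = 1*1 = 1, Cap = 1*2 = 2, Housing = 1*3 = 3, Motor = 1*1 = 1, Seal = 1*2 = 2.
Iteration 2: components of {Bracket,Cap,Housing,Motor,Seal} -> Clip = 1*1 = 1.
Iteration 3: no further components; recursion stops.

Bracket, Cap, Clip, Gizmo, Housing, Motor, Seal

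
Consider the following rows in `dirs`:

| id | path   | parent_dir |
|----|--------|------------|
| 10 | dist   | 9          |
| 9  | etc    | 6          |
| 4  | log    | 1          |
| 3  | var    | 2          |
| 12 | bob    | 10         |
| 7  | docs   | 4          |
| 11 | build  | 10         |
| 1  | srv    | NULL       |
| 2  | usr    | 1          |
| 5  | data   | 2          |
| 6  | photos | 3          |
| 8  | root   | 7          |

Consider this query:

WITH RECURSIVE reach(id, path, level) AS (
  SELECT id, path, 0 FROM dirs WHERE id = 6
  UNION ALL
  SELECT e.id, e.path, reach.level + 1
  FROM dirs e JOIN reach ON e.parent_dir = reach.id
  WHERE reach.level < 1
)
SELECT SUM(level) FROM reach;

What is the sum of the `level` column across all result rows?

Base: id=6 (photos) at level 0.
Iteration 1: rows with parent_dir in {6} -> etc (id 9, level 1).
Iteration 2: level < 1 fails for all current rows; recursion stops.
SUM(level) = 0 + 1 = 1.

1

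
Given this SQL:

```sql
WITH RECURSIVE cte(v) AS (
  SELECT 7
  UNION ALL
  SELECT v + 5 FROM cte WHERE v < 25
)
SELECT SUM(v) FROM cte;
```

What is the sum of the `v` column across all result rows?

Base: v=7.
Iteration 1: 7 < 25 holds -> v = 7 + 5 = 12.
Iteration 2: 12 < 25 holds -> v = 12 + 5 = 17.
Iteration 3: 17 < 25 holds -> v = 17 + 5 = 22.
Iteration 4: 22 < 25 holds -> v = 22 + 5 = 27.
Iteration 5: 27 < 25 fails; recursion stops.
SUM(v) = 7 + 12 + 17 + 22 + 27 = 85.

85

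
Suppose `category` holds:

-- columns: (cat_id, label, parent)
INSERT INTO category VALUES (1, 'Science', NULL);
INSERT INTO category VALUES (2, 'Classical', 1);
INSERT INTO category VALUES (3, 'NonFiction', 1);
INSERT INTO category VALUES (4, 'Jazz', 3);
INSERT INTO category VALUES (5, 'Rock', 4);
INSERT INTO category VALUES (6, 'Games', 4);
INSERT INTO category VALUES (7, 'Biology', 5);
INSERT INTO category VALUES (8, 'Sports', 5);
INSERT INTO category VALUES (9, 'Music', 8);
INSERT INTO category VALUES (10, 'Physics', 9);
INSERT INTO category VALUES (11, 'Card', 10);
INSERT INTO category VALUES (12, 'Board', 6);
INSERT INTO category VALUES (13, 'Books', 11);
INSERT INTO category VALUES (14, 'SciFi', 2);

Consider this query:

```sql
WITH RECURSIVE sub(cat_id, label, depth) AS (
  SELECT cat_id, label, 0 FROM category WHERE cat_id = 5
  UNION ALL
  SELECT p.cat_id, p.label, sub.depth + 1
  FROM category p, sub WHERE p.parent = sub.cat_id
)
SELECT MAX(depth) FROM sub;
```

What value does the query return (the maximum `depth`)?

5

Base: cat_id=5 (Rock) at depth 0.
Iteration 1: rows with parent in {5} -> Biology (id 7, depth 1), Sports (id 8, depth 1).
Iteration 2: rows with parent in {7,8} -> Music (id 9, depth 2).
Iteration 3: rows with parent in {9} -> Physics (id 10, depth 3).
Iteration 4: rows with parent in {10} -> Card (id 11, depth 4).
Iteration 5: rows with parent in {11} -> Books (id 13, depth 5).
Iteration 6: no rows with parent in {13}; recursion stops.
depth values: 0, 1, 1, 2, 3, 4, 5; the maximum is 5.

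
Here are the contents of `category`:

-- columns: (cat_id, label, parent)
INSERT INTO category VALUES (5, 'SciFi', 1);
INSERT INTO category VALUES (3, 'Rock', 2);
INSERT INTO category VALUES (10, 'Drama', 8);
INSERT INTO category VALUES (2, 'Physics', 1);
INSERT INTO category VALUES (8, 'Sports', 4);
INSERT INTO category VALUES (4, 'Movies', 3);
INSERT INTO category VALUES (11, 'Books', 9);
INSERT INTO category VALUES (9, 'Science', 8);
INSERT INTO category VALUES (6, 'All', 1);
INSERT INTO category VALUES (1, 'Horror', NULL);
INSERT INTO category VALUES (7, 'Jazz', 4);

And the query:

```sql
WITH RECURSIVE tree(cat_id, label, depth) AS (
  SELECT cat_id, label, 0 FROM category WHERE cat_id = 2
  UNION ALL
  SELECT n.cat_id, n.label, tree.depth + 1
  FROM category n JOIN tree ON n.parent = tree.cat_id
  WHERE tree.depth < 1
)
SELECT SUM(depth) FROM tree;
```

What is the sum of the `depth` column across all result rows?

Base: cat_id=2 (Physics) at depth 0.
Iteration 1: rows with parent in {2} -> Rock (id 3, depth 1).
Iteration 2: depth < 1 fails for all current rows; recursion stops.
SUM(depth) = 0 + 1 = 1.

1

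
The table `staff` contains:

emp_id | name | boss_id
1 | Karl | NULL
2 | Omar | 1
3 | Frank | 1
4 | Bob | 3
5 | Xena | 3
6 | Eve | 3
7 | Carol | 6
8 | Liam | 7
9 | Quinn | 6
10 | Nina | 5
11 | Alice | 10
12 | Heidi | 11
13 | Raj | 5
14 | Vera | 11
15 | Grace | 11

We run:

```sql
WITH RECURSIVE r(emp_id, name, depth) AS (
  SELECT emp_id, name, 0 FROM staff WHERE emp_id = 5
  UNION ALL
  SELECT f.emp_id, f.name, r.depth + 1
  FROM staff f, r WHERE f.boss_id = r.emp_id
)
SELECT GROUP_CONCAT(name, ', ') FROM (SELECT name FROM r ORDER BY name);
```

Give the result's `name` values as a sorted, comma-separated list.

Alice, Grace, Heidi, Nina, Raj, Vera, Xena

Base: emp_id=5 (Xena) at depth 0.
Iteration 1: rows with boss_id in {5} -> Nina (id 10, depth 1), Raj (id 13, depth 1).
Iteration 2: rows with boss_id in {10,13} -> Alice (id 11, depth 2).
Iteration 3: rows with boss_id in {11} -> Heidi (id 12, depth 3), Vera (id 14, depth 3), Grace (id 15, depth 3).
Iteration 4: no rows with boss_id in {12,14,15}; recursion stops.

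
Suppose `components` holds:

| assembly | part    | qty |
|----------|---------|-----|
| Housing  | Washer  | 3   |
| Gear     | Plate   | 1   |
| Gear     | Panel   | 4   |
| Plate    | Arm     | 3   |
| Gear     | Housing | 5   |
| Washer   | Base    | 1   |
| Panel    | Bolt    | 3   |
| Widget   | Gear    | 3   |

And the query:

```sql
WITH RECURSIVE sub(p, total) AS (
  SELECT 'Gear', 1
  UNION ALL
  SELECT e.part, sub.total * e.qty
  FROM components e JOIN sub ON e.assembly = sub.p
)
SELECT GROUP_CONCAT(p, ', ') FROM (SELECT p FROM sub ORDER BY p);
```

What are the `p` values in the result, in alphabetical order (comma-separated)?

Base: (Gear, total=1).
Iteration 1: components of {Gear} -> Housing = 1*5 = 5, Panel = 1*4 = 4, Plate = 1*1 = 1.
Iteration 2: components of {Housing,Panel,Plate} -> Arm = 1*3 = 3, Bolt = 4*3 = 12, Washer = 5*3 = 15.
Iteration 3: components of {Arm,Bolt,Washer} -> Base = 15*1 = 15.
Iteration 4: no further components; recursion stops.

Arm, Base, Bolt, Gear, Housing, Panel, Plate, Washer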